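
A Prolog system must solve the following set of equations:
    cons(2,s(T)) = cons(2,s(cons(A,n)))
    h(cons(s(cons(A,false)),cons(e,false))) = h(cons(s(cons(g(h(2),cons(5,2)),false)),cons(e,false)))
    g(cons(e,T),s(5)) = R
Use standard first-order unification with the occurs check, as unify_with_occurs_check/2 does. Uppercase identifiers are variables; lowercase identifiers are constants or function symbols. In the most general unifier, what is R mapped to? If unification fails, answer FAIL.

Decompose cons/2: 2 = 2,  s(T) = s(cons(A,n)).
Delete trivial equation 2 = 2.
Decompose s/1: T = cons(A,n).
Bind T := cons(A,n); substituting into the one remaining equation that mentions T gives: g(cons(e,cons(A,n)),s(5)) = R.
Decompose h/1: cons(s(cons(A,false)),cons(e,false)) = cons(s(cons(g(h(2),cons(5,2)),false)),cons(e,false)).
Decompose cons/2: s(cons(A,false)) = s(cons(g(h(2),cons(5,2)),false)),  cons(e,false) = cons(e,false).
Decompose s/1: cons(A,false) = cons(g(h(2),cons(5,2)),false).
Decompose cons/2: A = g(h(2),cons(5,2)),  false = false.
Bind A := g(h(2),cons(5,2)); substituting into the one remaining equation that mentions A gives: g(cons(e,cons(g(h(2),cons(5,2)),n)),s(5)) = R. Substituting into the earlier binding gives T := cons(g(h(2),cons(5,2)),n).
Delete trivial equation false = false.
Delete trivial equation cons(e,false) = cons(e,false).
Bind R := g(cons(e,cons(g(h(2),cons(5,2)),n)),s(5)).
MGU = { T ↦ cons(g(h(2),cons(5,2)),n), A ↦ g(h(2),cons(5,2)), R ↦ g(cons(e,cons(g(h(2),cons(5,2)),n)),s(5)) }, so R ↦ g(cons(e,cons(g(h(2),cons(5,2)),n)),s(5)).

g(cons(e,cons(g(h(2),cons(5,2)),n)),s(5))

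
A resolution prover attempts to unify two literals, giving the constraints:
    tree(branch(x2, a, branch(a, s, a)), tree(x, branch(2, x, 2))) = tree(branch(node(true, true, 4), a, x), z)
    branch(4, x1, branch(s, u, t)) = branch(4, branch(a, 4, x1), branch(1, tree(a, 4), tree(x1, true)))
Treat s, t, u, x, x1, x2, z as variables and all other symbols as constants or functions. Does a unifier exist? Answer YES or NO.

Decompose tree/2: branch(x2, a, branch(a, s, a)) = branch(node(true, true, 4), a, x),  tree(x, branch(2, x, 2)) = z.
Decompose branch/3: x2 = node(true, true, 4),  a = a,  branch(a, s, a) = x.
Bind x2 := node(true, true, 4); no other remaining equation mentions x2.
Delete trivial equation a = a.
Bind x := branch(a, s, a); substituting into the one remaining equation that mentions x gives: tree(branch(a, s, a), branch(2, branch(a, s, a), 2)) = z.
Bind z := tree(branch(a, s, a), branch(2, branch(a, s, a), 2)); no other remaining equation mentions z.
Decompose branch/3: 4 = 4,  x1 = branch(a, 4, x1),  branch(s, u, t) = branch(1, tree(a, 4), tree(x1, true)).
Delete trivial equation 4 = 4.
Occurs check fails: x1 occurs in branch(a, 4, x1); the equation x1 = branch(a, 4, x1) has no finite solution.

NO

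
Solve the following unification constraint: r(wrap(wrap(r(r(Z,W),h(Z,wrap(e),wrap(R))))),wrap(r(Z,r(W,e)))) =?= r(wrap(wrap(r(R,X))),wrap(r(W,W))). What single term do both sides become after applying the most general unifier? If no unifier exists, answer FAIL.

Decompose r/2: wrap(wrap(r(r(Z,W),h(Z,wrap(e),wrap(R))))) =?= wrap(wrap(r(R,X))),  wrap(r(Z,r(W,e))) =?= wrap(r(W,W)).
Decompose wrap/1: wrap(r(r(Z,W),h(Z,wrap(e),wrap(R)))) =?= wrap(r(R,X)).
Decompose wrap/1: r(r(Z,W),h(Z,wrap(e),wrap(R))) =?= r(R,X).
Decompose r/2: r(Z,W) =?= R,  h(Z,wrap(e),wrap(R)) =?= X.
Bind R := r(Z,W); substituting into the one remaining equation that mentions R gives: h(Z,wrap(e),wrap(r(Z,W))) =?= X.
Bind X := h(Z,wrap(e),wrap(r(Z,W))); no other remaining equation mentions X.
Decompose wrap/1: r(Z,r(W,e)) =?= r(W,W).
Decompose r/2: Z =?= W,  r(W,e) =?= W.
Bind Z := W; no other remaining equation mentions Z. Substituting into the earlier bindings gives R := r(W,W), X := h(W,wrap(e),wrap(r(W,W))).
Occurs check fails: W occurs in r(W,e); the equation W =?= r(W,e) has no finite solution.

FAIL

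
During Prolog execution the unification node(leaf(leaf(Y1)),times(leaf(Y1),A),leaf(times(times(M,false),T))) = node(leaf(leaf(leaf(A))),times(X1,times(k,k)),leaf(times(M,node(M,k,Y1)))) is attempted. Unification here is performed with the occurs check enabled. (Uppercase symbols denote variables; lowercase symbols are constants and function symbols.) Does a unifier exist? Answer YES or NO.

NO

Decompose node/3: leaf(leaf(Y1)) = leaf(leaf(leaf(A))),  times(leaf(Y1),A) = times(X1,times(k,k)),  leaf(times(times(M,false),T)) = leaf(times(M,node(M,k,Y1))).
Decompose leaf/1: leaf(Y1) = leaf(leaf(A)).
Decompose leaf/1: Y1 = leaf(A).
Bind Y1 := leaf(A); substituting into the remaining equations gives: times(leaf(leaf(A)),A) = times(X1,times(k,k)),  leaf(times(times(M,false),T)) = leaf(times(M,node(M,k,leaf(A)))).
Decompose times/2: leaf(leaf(A)) = X1,  A = times(k,k).
Bind X1 := leaf(leaf(A)); no other remaining equation mentions X1.
Bind A := times(k,k); substituting into the remaining equation gives: leaf(times(times(M,false),T)) = leaf(times(M,node(M,k,leaf(times(k,k))))). Substituting into the earlier bindings gives Y1 := leaf(times(k,k)), X1 := leaf(leaf(times(k,k))).
Decompose leaf/1: times(times(M,false),T) = times(M,node(M,k,leaf(times(k,k)))).
Decompose times/2: times(M,false) = M,  T = node(M,k,leaf(times(k,k))).
Occurs check fails: M occurs in times(M,false); the equation M = times(M,false) has no finite solution.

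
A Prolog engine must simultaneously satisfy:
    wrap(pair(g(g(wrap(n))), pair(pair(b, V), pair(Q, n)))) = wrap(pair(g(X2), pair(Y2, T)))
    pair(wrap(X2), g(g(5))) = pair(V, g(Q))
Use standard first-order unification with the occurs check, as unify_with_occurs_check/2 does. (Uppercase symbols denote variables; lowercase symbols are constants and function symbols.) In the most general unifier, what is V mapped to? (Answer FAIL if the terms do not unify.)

wrap(g(wrap(n)))

Decompose wrap/1: pair(g(g(wrap(n))), pair(pair(b, V), pair(Q, n))) = pair(g(X2), pair(Y2, T)).
Decompose pair/2: g(g(wrap(n))) = g(X2),  pair(pair(b, V), pair(Q, n)) = pair(Y2, T).
Decompose g/1: g(wrap(n)) = X2.
Bind X2 := g(wrap(n)); substituting into the one remaining equation that mentions X2 gives: pair(wrap(g(wrap(n))), g(g(5))) = pair(V, g(Q)).
Decompose pair/2: pair(b, V) = Y2,  pair(Q, n) = T.
Bind Y2 := pair(b, V); no other remaining equation mentions Y2.
Bind T := pair(Q, n); no other remaining equation mentions T.
Decompose pair/2: wrap(g(wrap(n))) = V,  g(g(5)) = g(Q).
Bind V := wrap(g(wrap(n))); no other remaining equation mentions V. Substituting into the earlier binding gives Y2 := pair(b, wrap(g(wrap(n)))).
Decompose g/1: g(5) = Q.
Bind Q := g(5). Substituting into the earlier binding gives T := pair(g(5), n).
MGU = { X2 ↦ g(wrap(n)), Y2 ↦ pair(b, wrap(g(wrap(n)))), T ↦ pair(g(5), n), V ↦ wrap(g(wrap(n))), Q ↦ g(5) }, so V ↦ wrap(g(wrap(n))).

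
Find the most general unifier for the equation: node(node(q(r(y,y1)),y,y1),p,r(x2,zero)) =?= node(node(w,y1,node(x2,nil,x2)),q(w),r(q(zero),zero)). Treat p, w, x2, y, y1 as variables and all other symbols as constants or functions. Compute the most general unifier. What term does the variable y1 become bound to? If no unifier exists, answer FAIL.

Decompose node/3: node(q(r(y,y1)),y,y1) =?= node(w,y1,node(x2,nil,x2)),  p =?= q(w),  r(x2,zero) =?= r(q(zero),zero).
Decompose node/3: q(r(y,y1)) =?= w,  y =?= y1,  y1 =?= node(x2,nil,x2).
Bind w := q(r(y,y1)); substituting into the one remaining equation that mentions w gives: p =?= q(q(r(y,y1))).
Bind y := y1; substituting into the one remaining equation that mentions y gives: p =?= q(q(r(y1,y1))). Substituting into the earlier binding gives w := q(r(y1,y1)).
Bind y1 := node(x2,nil,x2); substituting into the one remaining equation that mentions y1 gives: p =?= q(q(r(node(x2,nil,x2),node(x2,nil,x2)))). Substituting into the earlier bindings gives w := q(r(node(x2,nil,x2),node(x2,nil,x2))), y := node(x2,nil,x2).
Bind p := q(q(r(node(x2,nil,x2),node(x2,nil,x2)))); no other remaining equation mentions p.
Decompose r/2: x2 =?= q(zero),  zero =?= zero.
Bind x2 := q(zero); no other remaining equation mentions x2. Substituting into the earlier bindings gives w := q(r(node(q(zero),nil,q(zero)),node(q(zero),nil,q(zero)))), y := node(q(zero),nil,q(zero)), y1 := node(q(zero),nil,q(zero)), p := q(q(r(node(q(zero),nil,q(zero)),node(q(zero),nil,q(zero))))).
Delete trivial equation zero =?= zero.
MGU = { w ↦ q(r(node(q(zero),nil,q(zero)),node(q(zero),nil,q(zero)))), y ↦ node(q(zero),nil,q(zero)), y1 ↦ node(q(zero),nil,q(zero)), p ↦ q(q(r(node(q(zero),nil,q(zero)),node(q(zero),nil,q(zero))))), x2 ↦ q(zero) }, so y1 ↦ node(q(zero),nil,q(zero)).

node(q(zero),nil,q(zero))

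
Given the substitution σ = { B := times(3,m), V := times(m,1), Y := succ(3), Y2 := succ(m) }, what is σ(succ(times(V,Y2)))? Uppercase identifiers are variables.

succ(times(times(m,1),succ(m)))

Replace each occurrence of V with times(m,1).
Replace each occurrence of Y2 with succ(m).
Result: succ(times(times(m,1),succ(m))).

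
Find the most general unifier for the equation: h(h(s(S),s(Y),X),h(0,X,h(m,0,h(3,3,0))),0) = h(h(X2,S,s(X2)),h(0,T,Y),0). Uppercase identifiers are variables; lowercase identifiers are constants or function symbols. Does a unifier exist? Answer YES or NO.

YES

Decompose h/3: h(s(S),s(Y),X) = h(X2,S,s(X2)),  h(0,X,h(m,0,h(3,3,0))) = h(0,T,Y),  0 = 0.
Decompose h/3: s(S) = X2,  s(Y) = S,  X = s(X2).
Bind X2 := s(S); substituting into the one remaining equation that mentions X2 gives: X = s(s(S)).
Bind S := s(Y); substituting into the one remaining equation that mentions S gives: X = s(s(s(Y))). Substituting into the earlier binding gives X2 := s(s(Y)).
Bind X := s(s(s(Y))); substituting into the one remaining equation that mentions X gives: h(0,s(s(s(Y))),h(m,0,h(3,3,0))) = h(0,T,Y).
Decompose h/3: 0 = 0,  s(s(s(Y))) = T,  h(m,0,h(3,3,0)) = Y.
Delete trivial equation 0 = 0.
Bind T := s(s(s(Y))); no other remaining equation mentions T.
Bind Y := h(m,0,h(3,3,0)); no other remaining equation mentions Y. Substituting into the earlier bindings gives X2 := s(s(h(m,0,h(3,3,0)))), S := s(h(m,0,h(3,3,0))), X := s(s(s(h(m,0,h(3,3,0))))), T := s(s(s(h(m,0,h(3,3,0))))).
Delete trivial equation 0 = 0.
No equations remain and no clash or occurs-check failure arose, so a unifier exists.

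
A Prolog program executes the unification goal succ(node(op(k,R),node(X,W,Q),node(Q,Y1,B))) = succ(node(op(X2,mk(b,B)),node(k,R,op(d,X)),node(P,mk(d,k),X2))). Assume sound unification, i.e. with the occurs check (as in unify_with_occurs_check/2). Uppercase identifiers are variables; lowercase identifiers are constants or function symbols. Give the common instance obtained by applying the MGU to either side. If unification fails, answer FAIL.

Decompose succ/1: node(op(k,R),node(X,W,Q),node(Q,Y1,B)) = node(op(X2,mk(b,B)),node(k,R,op(d,X)),node(P,mk(d,k),X2)).
Decompose node/3: op(k,R) = op(X2,mk(b,B)),  node(X,W,Q) = node(k,R,op(d,X)),  node(Q,Y1,B) = node(P,mk(d,k),X2).
Decompose op/2: k = X2,  R = mk(b,B).
Bind X2 := k; substituting into the one remaining equation that mentions X2 gives: node(Q,Y1,B) = node(P,mk(d,k),k).
Bind R := mk(b,B); substituting into the one remaining equation that mentions R gives: node(X,W,Q) = node(k,mk(b,B),op(d,X)).
Decompose node/3: X = k,  W = mk(b,B),  Q = op(d,X).
Bind X := k; substituting into the one remaining equation that mentions X gives: Q = op(d,k).
Bind W := mk(b,B); no other remaining equation mentions W.
Bind Q := op(d,k); substituting into the remaining equation gives: node(op(d,k),Y1,B) = node(P,mk(d,k),k).
Decompose node/3: op(d,k) = P,  Y1 = mk(d,k),  B = k.
Bind P := op(d,k); no other remaining equation mentions P.
Bind Y1 := mk(d,k); no other remaining equation mentions Y1.
Bind B := k. Substituting into the earlier bindings gives R := mk(b,k), W := mk(b,k).
Applying the MGU to either side gives succ(node(op(k,mk(b,k)),node(k,mk(b,k),op(d,k)),node(op(d,k),mk(d,k),k))).

succ(node(op(k,mk(b,k)),node(k,mk(b,k),op(d,k)),node(op(d,k),mk(d,k),k)))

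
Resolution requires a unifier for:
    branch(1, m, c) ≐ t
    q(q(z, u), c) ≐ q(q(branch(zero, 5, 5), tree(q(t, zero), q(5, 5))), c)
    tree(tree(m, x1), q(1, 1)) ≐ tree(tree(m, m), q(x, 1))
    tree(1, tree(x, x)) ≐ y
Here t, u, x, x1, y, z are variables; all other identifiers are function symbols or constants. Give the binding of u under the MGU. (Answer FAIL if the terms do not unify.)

tree(q(branch(1, m, c), zero), q(5, 5))

Bind t := branch(1, m, c); substituting into the one remaining equation that mentions t gives: q(q(z, u), c) ≐ q(q(branch(zero, 5, 5), tree(q(branch(1, m, c), zero), q(5, 5))), c).
Decompose q/2: q(z, u) ≐ q(branch(zero, 5, 5), tree(q(branch(1, m, c), zero), q(5, 5))),  c ≐ c.
Decompose q/2: z ≐ branch(zero, 5, 5),  u ≐ tree(q(branch(1, m, c), zero), q(5, 5)).
Bind z := branch(zero, 5, 5); no other remaining equation mentions z.
Bind u := tree(q(branch(1, m, c), zero), q(5, 5)); no other remaining equation mentions u.
Delete trivial equation c ≐ c.
Decompose tree/2: tree(m, x1) ≐ tree(m, m),  q(1, 1) ≐ q(x, 1).
Decompose tree/2: m ≐ m,  x1 ≐ m.
Delete trivial equation m ≐ m.
Bind x1 := m; no other remaining equation mentions x1.
Decompose q/2: 1 ≐ x,  1 ≐ 1.
Bind x := 1; substituting into the one remaining equation that mentions x gives: tree(1, tree(1, 1)) ≐ y.
Delete trivial equation 1 ≐ 1.
Bind y := tree(1, tree(1, 1)).
MGU = { t -> branch(1, m, c), z -> branch(zero, 5, 5), u -> tree(q(branch(1, m, c), zero), q(5, 5)), x1 -> m, x -> 1, y -> tree(1, tree(1, 1)) }, so u -> tree(q(branch(1, m, c), zero), q(5, 5)).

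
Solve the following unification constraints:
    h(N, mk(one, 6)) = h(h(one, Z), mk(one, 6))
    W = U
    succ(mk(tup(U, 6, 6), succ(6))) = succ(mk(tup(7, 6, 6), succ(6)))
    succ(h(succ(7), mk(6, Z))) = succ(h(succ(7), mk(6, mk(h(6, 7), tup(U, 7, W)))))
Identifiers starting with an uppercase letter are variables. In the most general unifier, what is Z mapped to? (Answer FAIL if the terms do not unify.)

Decompose h/2: N = h(one, Z),  mk(one, 6) = mk(one, 6).
Bind N := h(one, Z); no other remaining equation mentions N.
Delete trivial equation mk(one, 6) = mk(one, 6).
Bind W := U; substituting into the one remaining equation that mentions W gives: succ(h(succ(7), mk(6, Z))) = succ(h(succ(7), mk(6, mk(h(6, 7), tup(U, 7, U))))).
Decompose succ/1: mk(tup(U, 6, 6), succ(6)) = mk(tup(7, 6, 6), succ(6)).
Decompose mk/2: tup(U, 6, 6) = tup(7, 6, 6),  succ(6) = succ(6).
Decompose tup/3: U = 7,  6 = 6,  6 = 6.
Bind U := 7; substituting into the one remaining equation that mentions U gives: succ(h(succ(7), mk(6, Z))) = succ(h(succ(7), mk(6, mk(h(6, 7), tup(7, 7, 7))))). Substituting into the earlier binding gives W := 7.
Delete trivial equation 6 = 6.
Delete trivial equation 6 = 6.
Delete trivial equation succ(6) = succ(6).
Decompose succ/1: h(succ(7), mk(6, Z)) = h(succ(7), mk(6, mk(h(6, 7), tup(7, 7, 7)))).
Decompose h/2: succ(7) = succ(7),  mk(6, Z) = mk(6, mk(h(6, 7), tup(7, 7, 7))).
Delete trivial equation succ(7) = succ(7).
Decompose mk/2: 6 = 6,  Z = mk(h(6, 7), tup(7, 7, 7)).
Delete trivial equation 6 = 6.
Bind Z := mk(h(6, 7), tup(7, 7, 7)). Substituting into the earlier binding gives N := h(one, mk(h(6, 7), tup(7, 7, 7))).
MGU = { N := h(one, mk(h(6, 7), tup(7, 7, 7))), W := 7, U := 7, Z := mk(h(6, 7), tup(7, 7, 7)) }, so Z := mk(h(6, 7), tup(7, 7, 7)).

mk(h(6, 7), tup(7, 7, 7))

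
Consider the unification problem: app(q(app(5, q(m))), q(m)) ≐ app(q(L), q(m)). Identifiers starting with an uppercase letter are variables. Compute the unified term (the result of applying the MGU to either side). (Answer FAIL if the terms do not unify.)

Decompose app/2: q(app(5, q(m))) ≐ q(L),  q(m) ≐ q(m).
Decompose q/1: app(5, q(m)) ≐ L.
Bind L := app(5, q(m)); no other remaining equation mentions L.
Delete trivial equation q(m) ≐ q(m).
Applying the MGU to either side gives app(q(app(5, q(m))), q(m)).

app(q(app(5, q(m))), q(m))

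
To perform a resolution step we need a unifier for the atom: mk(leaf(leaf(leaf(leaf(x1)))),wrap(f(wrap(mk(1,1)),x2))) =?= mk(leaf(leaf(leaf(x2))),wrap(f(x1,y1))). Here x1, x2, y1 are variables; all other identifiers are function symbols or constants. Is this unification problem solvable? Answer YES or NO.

YES

Decompose mk/2: leaf(leaf(leaf(leaf(x1)))) =?= leaf(leaf(leaf(x2))),  wrap(f(wrap(mk(1,1)),x2)) =?= wrap(f(x1,y1)).
Decompose leaf/1: leaf(leaf(leaf(x1))) =?= leaf(leaf(x2)).
Decompose leaf/1: leaf(leaf(x1)) =?= leaf(x2).
Decompose leaf/1: leaf(x1) =?= x2.
Bind x2 := leaf(x1); substituting into the remaining equation gives: wrap(f(wrap(mk(1,1)),leaf(x1))) =?= wrap(f(x1,y1)).
Decompose wrap/1: f(wrap(mk(1,1)),leaf(x1)) =?= f(x1,y1).
Decompose f/2: wrap(mk(1,1)) =?= x1,  leaf(x1) =?= y1.
Bind x1 := wrap(mk(1,1)); substituting into the remaining equation gives: leaf(wrap(mk(1,1))) =?= y1. Substituting into the earlier binding gives x2 := leaf(wrap(mk(1,1))).
Bind y1 := leaf(wrap(mk(1,1))).
No equations remain and no clash or occurs-check failure arose, so a unifier exists.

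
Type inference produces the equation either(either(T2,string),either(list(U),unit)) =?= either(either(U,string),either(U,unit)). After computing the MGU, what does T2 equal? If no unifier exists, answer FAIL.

FAIL

Decompose either/2: either(T2,string) =?= either(U,string),  either(list(U),unit) =?= either(U,unit).
Decompose either/2: T2 =?= U,  string =?= string.
Bind T2 := U; no other remaining equation mentions T2.
Delete trivial equation string =?= string.
Decompose either/2: list(U) =?= U,  unit =?= unit.
Occurs check fails: U occurs in list(U); the equation U =?= list(U) has no finite solution.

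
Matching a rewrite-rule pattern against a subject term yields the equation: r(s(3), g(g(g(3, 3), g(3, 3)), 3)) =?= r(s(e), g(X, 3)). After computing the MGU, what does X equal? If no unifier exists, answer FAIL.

Decompose r/2: s(3) =?= s(e),  g(g(g(3, 3), g(3, 3)), 3) =?= g(X, 3).
Decompose s/1: 3 =?= e.
Clash: constants 3 and e differ; no unifier exists.

FAIL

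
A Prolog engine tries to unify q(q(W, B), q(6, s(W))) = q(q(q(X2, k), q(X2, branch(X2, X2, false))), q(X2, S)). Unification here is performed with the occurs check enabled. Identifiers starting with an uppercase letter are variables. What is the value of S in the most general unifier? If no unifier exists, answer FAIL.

Decompose q/2: q(W, B) = q(q(X2, k), q(X2, branch(X2, X2, false))),  q(6, s(W)) = q(X2, S).
Decompose q/2: W = q(X2, k),  B = q(X2, branch(X2, X2, false)).
Bind W := q(X2, k); substituting into the one remaining equation that mentions W gives: q(6, s(q(X2, k))) = q(X2, S).
Bind B := q(X2, branch(X2, X2, false)); no other remaining equation mentions B.
Decompose q/2: 6 = X2,  s(q(X2, k)) = S.
Bind X2 := 6; substituting into the remaining equation gives: s(q(6, k)) = S. Substituting into the earlier bindings gives W := q(6, k), B := q(6, branch(6, 6, false)).
Bind S := s(q(6, k)).
MGU = { W ↦ q(6, k), B ↦ q(6, branch(6, 6, false)), X2 ↦ 6, S ↦ s(q(6, k)) }, so S ↦ s(q(6, k)).

s(q(6, k))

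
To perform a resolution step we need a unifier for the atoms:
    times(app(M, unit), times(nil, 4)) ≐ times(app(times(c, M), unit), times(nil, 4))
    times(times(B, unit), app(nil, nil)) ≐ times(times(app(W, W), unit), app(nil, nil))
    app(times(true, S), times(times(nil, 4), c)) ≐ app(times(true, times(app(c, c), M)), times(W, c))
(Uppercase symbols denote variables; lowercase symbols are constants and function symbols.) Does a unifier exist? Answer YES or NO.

NO

Decompose times/2: app(M, unit) ≐ app(times(c, M), unit),  times(nil, 4) ≐ times(nil, 4).
Decompose app/2: M ≐ times(c, M),  unit ≐ unit.
Occurs check fails: M occurs in times(c, M); the equation M ≐ times(c, M) has no finite solution.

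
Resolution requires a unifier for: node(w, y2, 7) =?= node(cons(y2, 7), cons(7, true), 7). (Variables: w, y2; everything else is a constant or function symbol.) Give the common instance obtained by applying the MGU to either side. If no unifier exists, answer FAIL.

Decompose node/3: w =?= cons(y2, 7),  y2 =?= cons(7, true),  7 =?= 7.
Bind w := cons(y2, 7); no other remaining equation mentions w.
Bind y2 := cons(7, true); no other remaining equation mentions y2. Substituting into the earlier binding gives w := cons(cons(7, true), 7).
Delete trivial equation 7 =?= 7.
Applying the MGU to either side gives node(cons(cons(7, true), 7), cons(7, true), 7).

node(cons(cons(7, true), 7), cons(7, true), 7)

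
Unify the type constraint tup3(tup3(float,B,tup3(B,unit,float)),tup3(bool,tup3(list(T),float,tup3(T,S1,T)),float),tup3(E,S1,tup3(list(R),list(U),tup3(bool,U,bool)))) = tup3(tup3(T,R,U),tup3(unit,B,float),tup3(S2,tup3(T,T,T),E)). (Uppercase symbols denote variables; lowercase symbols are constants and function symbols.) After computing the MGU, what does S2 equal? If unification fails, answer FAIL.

FAIL

Decompose tup3/3: tup3(float,B,tup3(B,unit,float)) = tup3(T,R,U),  tup3(bool,tup3(list(T),float,tup3(T,S1,T)),float) = tup3(unit,B,float),  tup3(E,S1,tup3(list(R),list(U),tup3(bool,U,bool))) = tup3(S2,tup3(T,T,T),E).
Decompose tup3/3: float = T,  B = R,  tup3(B,unit,float) = U.
Bind T := float; substituting into the 2 remaining equations that mention T gives: tup3(bool,tup3(list(float),float,tup3(float,S1,float)),float) = tup3(unit,B,float),  tup3(E,S1,tup3(list(R),list(U),tup3(bool,U,bool))) = tup3(S2,tup3(float,float,float),E).
Bind B := R; substituting into the 2 remaining equations that mention B gives: tup3(R,unit,float) = U,  tup3(bool,tup3(list(float),float,tup3(float,S1,float)),float) = tup3(unit,R,float).
Bind U := tup3(R,unit,float); substituting into the one remaining equation that mentions U gives: tup3(E,S1,tup3(list(R),list(tup3(R,unit,float)),tup3(bool,tup3(R,unit,float),bool))) = tup3(S2,tup3(float,float,float),E).
Decompose tup3/3: bool = unit,  tup3(list(float),float,tup3(float,S1,float)) = R,  float = float.
Clash: constants bool and unit differ; no unifier exists.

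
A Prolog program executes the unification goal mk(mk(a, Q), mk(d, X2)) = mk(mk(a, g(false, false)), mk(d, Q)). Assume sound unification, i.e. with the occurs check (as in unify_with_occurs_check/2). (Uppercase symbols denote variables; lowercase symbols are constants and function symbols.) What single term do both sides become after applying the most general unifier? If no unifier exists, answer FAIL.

Decompose mk/2: mk(a, Q) = mk(a, g(false, false)),  mk(d, X2) = mk(d, Q).
Decompose mk/2: a = a,  Q = g(false, false).
Delete trivial equation a = a.
Bind Q := g(false, false); substituting into the remaining equation gives: mk(d, X2) = mk(d, g(false, false)).
Decompose mk/2: d = d,  X2 = g(false, false).
Delete trivial equation d = d.
Bind X2 := g(false, false).
Applying the MGU to either side gives mk(mk(a, g(false, false)), mk(d, g(false, false))).

mk(mk(a, g(false, false)), mk(d, g(false, false)))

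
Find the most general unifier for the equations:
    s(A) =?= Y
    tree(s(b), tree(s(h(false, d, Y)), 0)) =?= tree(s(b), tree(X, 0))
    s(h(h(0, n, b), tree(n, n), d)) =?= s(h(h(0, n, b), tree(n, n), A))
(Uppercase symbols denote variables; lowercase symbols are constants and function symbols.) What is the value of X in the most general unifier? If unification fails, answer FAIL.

Bind Y := s(A); substituting into the one remaining equation that mentions Y gives: tree(s(b), tree(s(h(false, d, s(A))), 0)) =?= tree(s(b), tree(X, 0)).
Decompose tree/2: s(b) =?= s(b),  tree(s(h(false, d, s(A))), 0) =?= tree(X, 0).
Delete trivial equation s(b) =?= s(b).
Decompose tree/2: s(h(false, d, s(A))) =?= X,  0 =?= 0.
Bind X := s(h(false, d, s(A))); no other remaining equation mentions X.
Delete trivial equation 0 =?= 0.
Decompose s/1: h(h(0, n, b), tree(n, n), d) =?= h(h(0, n, b), tree(n, n), A).
Decompose h/3: h(0, n, b) =?= h(0, n, b),  tree(n, n) =?= tree(n, n),  d =?= A.
Delete trivial equation h(0, n, b) =?= h(0, n, b).
Delete trivial equation tree(n, n) =?= tree(n, n).
Bind A := d. Substituting into the earlier bindings gives Y := s(d), X := s(h(false, d, s(d))).
MGU = { Y -> s(d), X -> s(h(false, d, s(d))), A -> d }, so X -> s(h(false, d, s(d))).

s(h(false, d, s(d)))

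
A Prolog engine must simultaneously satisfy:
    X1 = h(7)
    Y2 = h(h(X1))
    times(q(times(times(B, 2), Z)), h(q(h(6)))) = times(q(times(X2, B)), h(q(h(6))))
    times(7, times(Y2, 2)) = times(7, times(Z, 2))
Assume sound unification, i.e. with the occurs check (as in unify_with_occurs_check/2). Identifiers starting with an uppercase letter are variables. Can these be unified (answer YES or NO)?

Bind X1 := h(7); substituting into the one remaining equation that mentions X1 gives: Y2 = h(h(h(7))).
Bind Y2 := h(h(h(7))); substituting into the one remaining equation that mentions Y2 gives: times(7, times(h(h(h(7))), 2)) = times(7, times(Z, 2)).
Decompose times/2: q(times(times(B, 2), Z)) = q(times(X2, B)),  h(q(h(6))) = h(q(h(6))).
Decompose q/1: times(times(B, 2), Z) = times(X2, B).
Decompose times/2: times(B, 2) = X2,  Z = B.
Bind X2 := times(B, 2); no other remaining equation mentions X2.
Bind Z := B; substituting into the one remaining equation that mentions Z gives: times(7, times(h(h(h(7))), 2)) = times(7, times(B, 2)).
Delete trivial equation h(q(h(6))) = h(q(h(6))).
Decompose times/2: 7 = 7,  times(h(h(h(7))), 2) = times(B, 2).
Delete trivial equation 7 = 7.
Decompose times/2: h(h(h(7))) = B,  2 = 2.
Bind B := h(h(h(7))); no other remaining equation mentions B. Substituting into the earlier bindings gives X2 := times(h(h(h(7))), 2), Z := h(h(h(7))).
Delete trivial equation 2 = 2.
No equations remain and no clash or occurs-check failure arose, so a unifier exists.

YES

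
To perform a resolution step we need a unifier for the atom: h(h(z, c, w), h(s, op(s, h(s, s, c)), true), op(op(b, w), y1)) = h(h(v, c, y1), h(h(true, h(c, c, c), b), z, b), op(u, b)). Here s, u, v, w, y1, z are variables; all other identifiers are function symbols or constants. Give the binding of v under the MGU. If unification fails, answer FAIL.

Decompose h/3: h(z, c, w) = h(v, c, y1),  h(s, op(s, h(s, s, c)), true) = h(h(true, h(c, c, c), b), z, b),  op(op(b, w), y1) = op(u, b).
Decompose h/3: z = v,  c = c,  w = y1.
Bind z := v; substituting into the one remaining equation that mentions z gives: h(s, op(s, h(s, s, c)), true) = h(h(true, h(c, c, c), b), v, b).
Delete trivial equation c = c.
Bind w := y1; substituting into the one remaining equation that mentions w gives: op(op(b, y1), y1) = op(u, b).
Decompose h/3: s = h(true, h(c, c, c), b),  op(s, h(s, s, c)) = v,  true = b.
Bind s := h(true, h(c, c, c), b); substituting into the one remaining equation that mentions s gives: op(h(true, h(c, c, c), b), h(h(true, h(c, c, c), b), h(true, h(c, c, c), b), c)) = v.
Bind v := op(h(true, h(c, c, c), b), h(h(true, h(c, c, c), b), h(true, h(c, c, c), b), c)); no other remaining equation mentions v. Substituting into the earlier binding gives z := op(h(true, h(c, c, c), b), h(h(true, h(c, c, c), b), h(true, h(c, c, c), b), c)).
Clash: constants true and b differ; no unifier exists.

FAIL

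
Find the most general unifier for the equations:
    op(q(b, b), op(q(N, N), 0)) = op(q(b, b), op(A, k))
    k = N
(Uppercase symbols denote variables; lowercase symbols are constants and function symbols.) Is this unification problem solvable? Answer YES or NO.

NO

Decompose op/2: q(b, b) = q(b, b),  op(q(N, N), 0) = op(A, k).
Delete trivial equation q(b, b) = q(b, b).
Decompose op/2: q(N, N) = A,  0 = k.
Bind A := q(N, N); no other remaining equation mentions A.
Clash: constants 0 and k differ; no unifier exists.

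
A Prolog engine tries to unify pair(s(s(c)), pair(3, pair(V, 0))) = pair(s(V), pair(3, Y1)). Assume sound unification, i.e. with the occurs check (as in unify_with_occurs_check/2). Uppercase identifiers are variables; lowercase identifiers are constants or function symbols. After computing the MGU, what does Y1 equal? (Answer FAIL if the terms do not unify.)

pair(s(c), 0)

Decompose pair/2: s(s(c)) = s(V),  pair(3, pair(V, 0)) = pair(3, Y1).
Decompose s/1: s(c) = V.
Bind V := s(c); substituting into the remaining equation gives: pair(3, pair(s(c), 0)) = pair(3, Y1).
Decompose pair/2: 3 = 3,  pair(s(c), 0) = Y1.
Delete trivial equation 3 = 3.
Bind Y1 := pair(s(c), 0).
MGU = { V ↦ s(c), Y1 ↦ pair(s(c), 0) }, so Y1 ↦ pair(s(c), 0).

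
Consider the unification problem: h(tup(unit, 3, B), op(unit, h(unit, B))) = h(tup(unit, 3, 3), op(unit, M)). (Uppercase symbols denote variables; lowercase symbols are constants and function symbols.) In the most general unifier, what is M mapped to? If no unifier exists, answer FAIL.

Decompose h/2: tup(unit, 3, B) = tup(unit, 3, 3),  op(unit, h(unit, B)) = op(unit, M).
Decompose tup/3: unit = unit,  3 = 3,  B = 3.
Delete trivial equation unit = unit.
Delete trivial equation 3 = 3.
Bind B := 3; substituting into the remaining equation gives: op(unit, h(unit, 3)) = op(unit, M).
Decompose op/2: unit = unit,  h(unit, 3) = M.
Delete trivial equation unit = unit.
Bind M := h(unit, 3).
MGU = { B := 3, M := h(unit, 3) }, so M := h(unit, 3).

h(unit, 3)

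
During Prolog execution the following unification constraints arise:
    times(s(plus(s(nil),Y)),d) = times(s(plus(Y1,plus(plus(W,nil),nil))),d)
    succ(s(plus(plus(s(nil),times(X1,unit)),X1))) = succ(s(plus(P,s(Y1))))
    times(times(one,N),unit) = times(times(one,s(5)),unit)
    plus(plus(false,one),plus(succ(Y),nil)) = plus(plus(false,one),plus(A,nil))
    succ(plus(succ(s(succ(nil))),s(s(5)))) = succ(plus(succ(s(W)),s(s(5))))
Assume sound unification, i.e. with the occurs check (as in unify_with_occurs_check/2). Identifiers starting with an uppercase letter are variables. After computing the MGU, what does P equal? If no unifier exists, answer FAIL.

plus(s(nil),times(s(s(nil)),unit))

Decompose times/2: s(plus(s(nil),Y)) = s(plus(Y1,plus(plus(W,nil),nil))),  d = d.
Decompose s/1: plus(s(nil),Y) = plus(Y1,plus(plus(W,nil),nil)).
Decompose plus/2: s(nil) = Y1,  Y = plus(plus(W,nil),nil).
Bind Y1 := s(nil); substituting into the one remaining equation that mentions Y1 gives: succ(s(plus(plus(s(nil),times(X1,unit)),X1))) = succ(s(plus(P,s(s(nil))))).
Bind Y := plus(plus(W,nil),nil); substituting into the one remaining equation that mentions Y gives: plus(plus(false,one),plus(succ(plus(plus(W,nil),nil)),nil)) = plus(plus(false,one),plus(A,nil)).
Delete trivial equation d = d.
Decompose succ/1: s(plus(plus(s(nil),times(X1,unit)),X1)) = s(plus(P,s(s(nil)))).
Decompose s/1: plus(plus(s(nil),times(X1,unit)),X1) = plus(P,s(s(nil))).
Decompose plus/2: plus(s(nil),times(X1,unit)) = P,  X1 = s(s(nil)).
Bind P := plus(s(nil),times(X1,unit)); no other remaining equation mentions P.
Bind X1 := s(s(nil)); no other remaining equation mentions X1. Substituting into the earlier binding gives P := plus(s(nil),times(s(s(nil)),unit)).
Decompose times/2: times(one,N) = times(one,s(5)),  unit = unit.
Decompose times/2: one = one,  N = s(5).
Delete trivial equation one = one.
Bind N := s(5); no other remaining equation mentions N.
Delete trivial equation unit = unit.
Decompose plus/2: plus(false,one) = plus(false,one),  plus(succ(plus(plus(W,nil),nil)),nil) = plus(A,nil).
Delete trivial equation plus(false,one) = plus(false,one).
Decompose plus/2: succ(plus(plus(W,nil),nil)) = A,  nil = nil.
Bind A := succ(plus(plus(W,nil),nil)); no other remaining equation mentions A.
Delete trivial equation nil = nil.
Decompose succ/1: plus(succ(s(succ(nil))),s(s(5))) = plus(succ(s(W)),s(s(5))).
Decompose plus/2: succ(s(succ(nil))) = succ(s(W)),  s(s(5)) = s(s(5)).
Decompose succ/1: s(succ(nil)) = s(W).
Decompose s/1: succ(nil) = W.
Bind W := succ(nil); no other remaining equation mentions W. Substituting into the earlier bindings gives Y := plus(plus(succ(nil),nil),nil), A := succ(plus(plus(succ(nil),nil),nil)).
Delete trivial equation s(s(5)) = s(s(5)).
MGU = { Y1 = s(nil), Y = plus(plus(succ(nil),nil),nil), P = plus(s(nil),times(s(s(nil)),unit)), X1 = s(s(nil)), N = s(5), A = succ(plus(plus(succ(nil),nil),nil)), W = succ(nil) }, so P = plus(s(nil),times(s(s(nil)),unit)).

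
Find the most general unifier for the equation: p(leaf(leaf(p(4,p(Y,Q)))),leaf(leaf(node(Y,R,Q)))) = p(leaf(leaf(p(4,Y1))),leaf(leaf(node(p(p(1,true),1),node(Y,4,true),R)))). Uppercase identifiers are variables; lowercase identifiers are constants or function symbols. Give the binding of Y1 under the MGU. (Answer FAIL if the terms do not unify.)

p(p(p(1,true),1),node(p(p(1,true),1),4,true))

Decompose p/2: leaf(leaf(p(4,p(Y,Q)))) = leaf(leaf(p(4,Y1))),  leaf(leaf(node(Y,R,Q))) = leaf(leaf(node(p(p(1,true),1),node(Y,4,true),R))).
Decompose leaf/1: leaf(p(4,p(Y,Q))) = leaf(p(4,Y1)).
Decompose leaf/1: p(4,p(Y,Q)) = p(4,Y1).
Decompose p/2: 4 = 4,  p(Y,Q) = Y1.
Delete trivial equation 4 = 4.
Bind Y1 := p(Y,Q); no other remaining equation mentions Y1.
Decompose leaf/1: leaf(node(Y,R,Q)) = leaf(node(p(p(1,true),1),node(Y,4,true),R)).
Decompose leaf/1: node(Y,R,Q) = node(p(p(1,true),1),node(Y,4,true),R).
Decompose node/3: Y = p(p(1,true),1),  R = node(Y,4,true),  Q = R.
Bind Y := p(p(1,true),1); substituting into the one remaining equation that mentions Y gives: R = node(p(p(1,true),1),4,true). Substituting into the earlier binding gives Y1 := p(p(p(1,true),1),Q).
Bind R := node(p(p(1,true),1),4,true); substituting into the remaining equation gives: Q = node(p(p(1,true),1),4,true).
Bind Q := node(p(p(1,true),1),4,true). Substituting into the earlier binding gives Y1 := p(p(p(1,true),1),node(p(p(1,true),1),4,true)).
MGU = { Y1 -> p(p(p(1,true),1),node(p(p(1,true),1),4,true)), Y -> p(p(1,true),1), R -> node(p(p(1,true),1),4,true), Q -> node(p(p(1,true),1),4,true) }, so Y1 -> p(p(p(1,true),1),node(p(p(1,true),1),4,true)).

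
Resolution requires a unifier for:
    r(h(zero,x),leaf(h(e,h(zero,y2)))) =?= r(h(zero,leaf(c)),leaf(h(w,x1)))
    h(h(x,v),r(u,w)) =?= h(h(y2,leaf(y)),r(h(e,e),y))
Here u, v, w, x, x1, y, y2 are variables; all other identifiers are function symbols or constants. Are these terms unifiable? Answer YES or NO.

YES

Decompose r/2: h(zero,x) =?= h(zero,leaf(c)),  leaf(h(e,h(zero,y2))) =?= leaf(h(w,x1)).
Decompose h/2: zero =?= zero,  x =?= leaf(c).
Delete trivial equation zero =?= zero.
Bind x := leaf(c); substituting into the one remaining equation that mentions x gives: h(h(leaf(c),v),r(u,w)) =?= h(h(y2,leaf(y)),r(h(e,e),y)).
Decompose leaf/1: h(e,h(zero,y2)) =?= h(w,x1).
Decompose h/2: e =?= w,  h(zero,y2) =?= x1.
Bind w := e; substituting into the one remaining equation that mentions w gives: h(h(leaf(c),v),r(u,e)) =?= h(h(y2,leaf(y)),r(h(e,e),y)).
Bind x1 := h(zero,y2); no other remaining equation mentions x1.
Decompose h/2: h(leaf(c),v) =?= h(y2,leaf(y)),  r(u,e) =?= r(h(e,e),y).
Decompose h/2: leaf(c) =?= y2,  v =?= leaf(y).
Bind y2 := leaf(c); no other remaining equation mentions y2. Substituting into the earlier binding gives x1 := h(zero,leaf(c)).
Bind v := leaf(y); no other remaining equation mentions v.
Decompose r/2: u =?= h(e,e),  e =?= y.
Bind u := h(e,e); no other remaining equation mentions u.
Bind y := e. Substituting into the earlier binding gives v := leaf(e).
No equations remain and no clash or occurs-check failure arose, so a unifier exists.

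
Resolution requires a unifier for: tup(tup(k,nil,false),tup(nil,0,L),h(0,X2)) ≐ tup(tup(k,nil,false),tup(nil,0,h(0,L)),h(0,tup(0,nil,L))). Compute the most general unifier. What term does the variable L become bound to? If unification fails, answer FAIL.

FAIL

Decompose tup/3: tup(k,nil,false) ≐ tup(k,nil,false),  tup(nil,0,L) ≐ tup(nil,0,h(0,L)),  h(0,X2) ≐ h(0,tup(0,nil,L)).
Delete trivial equation tup(k,nil,false) ≐ tup(k,nil,false).
Decompose tup/3: nil ≐ nil,  0 ≐ 0,  L ≐ h(0,L).
Delete trivial equation nil ≐ nil.
Delete trivial equation 0 ≐ 0.
Occurs check fails: L occurs in h(0,L); the equation L ≐ h(0,L) has no finite solution.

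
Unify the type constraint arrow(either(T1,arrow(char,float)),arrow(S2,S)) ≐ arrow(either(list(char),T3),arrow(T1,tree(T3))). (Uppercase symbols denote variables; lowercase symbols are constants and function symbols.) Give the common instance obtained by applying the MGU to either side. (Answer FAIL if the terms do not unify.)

Decompose arrow/2: either(T1,arrow(char,float)) ≐ either(list(char),T3),  arrow(S2,S) ≐ arrow(T1,tree(T3)).
Decompose either/2: T1 ≐ list(char),  arrow(char,float) ≐ T3.
Bind T1 := list(char); substituting into the one remaining equation that mentions T1 gives: arrow(S2,S) ≐ arrow(list(char),tree(T3)).
Bind T3 := arrow(char,float); substituting into the remaining equation gives: arrow(S2,S) ≐ arrow(list(char),tree(arrow(char,float))).
Decompose arrow/2: S2 ≐ list(char),  S ≐ tree(arrow(char,float)).
Bind S2 := list(char); no other remaining equation mentions S2.
Bind S := tree(arrow(char,float)).
Applying the MGU to either side gives arrow(either(list(char),arrow(char,float)),arrow(list(char),tree(arrow(char,float)))).

arrow(either(list(char),arrow(char,float)),arrow(list(char),tree(arrow(char,float))))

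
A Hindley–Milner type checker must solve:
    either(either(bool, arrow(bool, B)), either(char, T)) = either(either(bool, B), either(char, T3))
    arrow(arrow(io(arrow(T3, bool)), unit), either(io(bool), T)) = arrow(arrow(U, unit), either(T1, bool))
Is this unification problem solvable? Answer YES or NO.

NO

Decompose either/2: either(bool, arrow(bool, B)) = either(bool, B),  either(char, T) = either(char, T3).
Decompose either/2: bool = bool,  arrow(bool, B) = B.
Delete trivial equation bool = bool.
Occurs check fails: B occurs in arrow(bool, B); the equation B = arrow(bool, B) has no finite solution.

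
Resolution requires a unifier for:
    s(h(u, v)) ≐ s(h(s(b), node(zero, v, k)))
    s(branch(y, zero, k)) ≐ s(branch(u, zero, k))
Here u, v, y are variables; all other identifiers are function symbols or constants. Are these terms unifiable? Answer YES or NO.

NO

Decompose s/1: h(u, v) ≐ h(s(b), node(zero, v, k)).
Decompose h/2: u ≐ s(b),  v ≐ node(zero, v, k).
Bind u := s(b); substituting into the one remaining equation that mentions u gives: s(branch(y, zero, k)) ≐ s(branch(s(b), zero, k)).
Occurs check fails: v occurs in node(zero, v, k); the equation v ≐ node(zero, v, k) has no finite solution.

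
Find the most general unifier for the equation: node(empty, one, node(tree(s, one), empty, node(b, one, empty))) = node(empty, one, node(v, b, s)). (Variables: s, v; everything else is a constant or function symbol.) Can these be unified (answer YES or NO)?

NO

Decompose node/3: empty = empty,  one = one,  node(tree(s, one), empty, node(b, one, empty)) = node(v, b, s).
Delete trivial equation empty = empty.
Delete trivial equation one = one.
Decompose node/3: tree(s, one) = v,  empty = b,  node(b, one, empty) = s.
Bind v := tree(s, one); no other remaining equation mentions v.
Clash: constants empty and b differ; no unifier exists.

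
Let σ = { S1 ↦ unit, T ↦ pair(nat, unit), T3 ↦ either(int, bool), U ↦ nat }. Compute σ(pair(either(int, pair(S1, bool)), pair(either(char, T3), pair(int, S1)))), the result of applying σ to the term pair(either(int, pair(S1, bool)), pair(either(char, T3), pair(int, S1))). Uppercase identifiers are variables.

Replace each occurrence of S1 with unit.
Replace each occurrence of T3 with either(int, bool).
Result: pair(either(int, pair(unit, bool)), pair(either(char, either(int, bool)), pair(int, unit))).

pair(either(int, pair(unit, bool)), pair(either(char, either(int, bool)), pair(int, unit)))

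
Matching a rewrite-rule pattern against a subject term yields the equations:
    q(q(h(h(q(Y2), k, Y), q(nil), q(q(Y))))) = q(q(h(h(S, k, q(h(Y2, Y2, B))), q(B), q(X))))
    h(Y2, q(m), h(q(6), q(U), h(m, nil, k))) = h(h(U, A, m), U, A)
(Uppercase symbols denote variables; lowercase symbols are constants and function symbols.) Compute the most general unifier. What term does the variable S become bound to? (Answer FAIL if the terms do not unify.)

q(h(q(m), h(q(6), q(q(m)), h(m, nil, k)), m))

Decompose q/1: q(h(h(q(Y2), k, Y), q(nil), q(q(Y)))) = q(h(h(S, k, q(h(Y2, Y2, B))), q(B), q(X))).
Decompose q/1: h(h(q(Y2), k, Y), q(nil), q(q(Y))) = h(h(S, k, q(h(Y2, Y2, B))), q(B), q(X)).
Decompose h/3: h(q(Y2), k, Y) = h(S, k, q(h(Y2, Y2, B))),  q(nil) = q(B),  q(q(Y)) = q(X).
Decompose h/3: q(Y2) = S,  k = k,  Y = q(h(Y2, Y2, B)).
Bind S := q(Y2); no other remaining equation mentions S.
Delete trivial equation k = k.
Bind Y := q(h(Y2, Y2, B)); substituting into the one remaining equation that mentions Y gives: q(q(q(h(Y2, Y2, B)))) = q(X).
Decompose q/1: nil = B.
Bind B := nil; substituting into the one remaining equation that mentions B gives: q(q(q(h(Y2, Y2, nil)))) = q(X). Substituting into the earlier binding gives Y := q(h(Y2, Y2, nil)).
Decompose q/1: q(q(h(Y2, Y2, nil))) = X.
Bind X := q(q(h(Y2, Y2, nil))); no other remaining equation mentions X.
Decompose h/3: Y2 = h(U, A, m),  q(m) = U,  h(q(6), q(U), h(m, nil, k)) = A.
Bind Y2 := h(U, A, m); no other remaining equation mentions Y2. Substituting into the earlier bindings gives S := q(h(U, A, m)), Y := q(h(h(U, A, m), h(U, A, m), nil)), X := q(q(h(h(U, A, m), h(U, A, m), nil))).
Bind U := q(m); substituting into the remaining equation gives: h(q(6), q(q(m)), h(m, nil, k)) = A. Substituting into the earlier bindings gives S := q(h(q(m), A, m)), Y := q(h(h(q(m), A, m), h(q(m), A, m), nil)), X := q(q(h(h(q(m), A, m), h(q(m), A, m), nil))), Y2 := h(q(m), A, m).
Bind A := h(q(6), q(q(m)), h(m, nil, k)). Substituting into the earlier bindings gives S := q(h(q(m), h(q(6), q(q(m)), h(m, nil, k)), m)), Y := q(h(h(q(m), h(q(6), q(q(m)), h(m, nil, k)), m), h(q(m), h(q(6), q(q(m)), h(m, nil, k)), m), nil)), X := q(q(h(h(q(m), h(q(6), q(q(m)), h(m, nil, k)), m), h(q(m), h(q(6), q(q(m)), h(m, nil, k)), m), nil))), Y2 := h(q(m), h(q(6), q(q(m)), h(m, nil, k)), m).
MGU = { S ↦ q(h(q(m), h(q(6), q(q(m)), h(m, nil, k)), m)), Y ↦ q(h(h(q(m), h(q(6), q(q(m)), h(m, nil, k)), m), h(q(m), h(q(6), q(q(m)), h(m, nil, k)), m), nil)), B ↦ nil, X ↦ q(q(h(h(q(m), h(q(6), q(q(m)), h(m, nil, k)), m), h(q(m), h(q(6), q(q(m)), h(m, nil, k)), m), nil))), Y2 ↦ h(q(m), h(q(6), q(q(m)), h(m, nil, k)), m), U ↦ q(m), A ↦ h(q(6), q(q(m)), h(m, nil, k)) }, so S ↦ q(h(q(m), h(q(6), q(q(m)), h(m, nil, k)), m)).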